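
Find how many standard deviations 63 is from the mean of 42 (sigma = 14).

1.5

Step 1: Recall the z-score formula: z = (x - mu) / sigma
Step 2: Substitute values: z = (63 - 42) / 14
Step 3: z = 21 / 14 = 1.5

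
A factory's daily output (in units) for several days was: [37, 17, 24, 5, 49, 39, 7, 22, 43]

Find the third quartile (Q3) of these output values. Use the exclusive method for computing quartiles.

41

Step 1: Sort the data: [5, 7, 17, 22, 24, 37, 39, 43, 49]
Step 2: n = 9
Step 3: Using the exclusive quartile method:
  Q1 = 12
  Q2 (median) = 24
  Q3 = 41
  IQR = Q3 - Q1 = 41 - 12 = 29
Step 4: Q3 = 41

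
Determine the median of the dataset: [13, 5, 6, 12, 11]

11

Step 1: Sort the data in ascending order: [5, 6, 11, 12, 13]
Step 2: The number of values is n = 5.
Step 3: Since n is odd, the median is the middle value at position 3: 11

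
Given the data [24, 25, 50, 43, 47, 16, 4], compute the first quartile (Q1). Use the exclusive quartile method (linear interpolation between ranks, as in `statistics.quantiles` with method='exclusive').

16

Step 1: Sort the data: [4, 16, 24, 25, 43, 47, 50]
Step 2: n = 7
Step 3: Using the exclusive quartile method:
  Q1 = 16
  Q2 (median) = 25
  Q3 = 47
  IQR = Q3 - Q1 = 47 - 16 = 31
Step 4: Q1 = 16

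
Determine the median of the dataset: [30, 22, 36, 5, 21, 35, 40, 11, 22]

22

Step 1: Sort the data in ascending order: [5, 11, 21, 22, 22, 30, 35, 36, 40]
Step 2: The number of values is n = 9.
Step 3: Since n is odd, the median is the middle value at position 5: 22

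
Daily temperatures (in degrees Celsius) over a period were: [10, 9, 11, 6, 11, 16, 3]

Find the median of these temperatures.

10

Step 1: Sort the data in ascending order: [3, 6, 9, 10, 11, 11, 16]
Step 2: The number of values is n = 7.
Step 3: Since n is odd, the median is the middle value at position 4: 10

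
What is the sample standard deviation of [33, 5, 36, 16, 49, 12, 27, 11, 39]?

15.025

Step 1: Compute the mean: 25.3333
Step 2: Sum of squared deviations from the mean: 1806
Step 3: Sample variance = 1806 / 8 = 225.75
Step 4: Standard deviation = sqrt(225.75) = 15.025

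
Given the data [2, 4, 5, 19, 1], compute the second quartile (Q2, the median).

4

Step 1: Sort the data: [1, 2, 4, 5, 19]
Step 2: n = 5
Step 3: Q2 is the median. Since n is odd, it is the middle value at position 3: 4
Step 4: Q2 = 4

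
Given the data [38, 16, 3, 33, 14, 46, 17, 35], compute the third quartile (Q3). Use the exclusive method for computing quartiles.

37.25

Step 1: Sort the data: [3, 14, 16, 17, 33, 35, 38, 46]
Step 2: n = 8
Step 3: Using the exclusive quartile method:
  Q1 = 14.5
  Q2 (median) = 25
  Q3 = 37.25
  IQR = Q3 - Q1 = 37.25 - 14.5 = 22.75
Step 4: Q3 = 37.25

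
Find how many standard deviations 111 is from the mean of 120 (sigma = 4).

-2.25

Step 1: Recall the z-score formula: z = (x - mu) / sigma
Step 2: Substitute values: z = (111 - 120) / 4
Step 3: z = -9 / 4 = -2.25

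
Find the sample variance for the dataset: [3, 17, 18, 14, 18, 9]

36.5667

Step 1: Compute the mean: (3 + 17 + 18 + 14 + 18 + 9) / 6 = 13.1667
Step 2: Compute squared deviations from the mean:
  (3 - 13.1667)^2 = 103.3611
  (17 - 13.1667)^2 = 14.6944
  (18 - 13.1667)^2 = 23.3611
  (14 - 13.1667)^2 = 0.6944
  (18 - 13.1667)^2 = 23.3611
  (9 - 13.1667)^2 = 17.3611
Step 3: Sum of squared deviations = 182.8333
Step 4: Sample variance = 182.8333 / 5 = 36.5667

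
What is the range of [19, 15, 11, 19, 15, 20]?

9

Step 1: Identify the maximum value: max = 20
Step 2: Identify the minimum value: min = 11
Step 3: Range = max - min = 20 - 11 = 9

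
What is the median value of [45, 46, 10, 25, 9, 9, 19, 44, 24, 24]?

24

Step 1: Sort the data in ascending order: [9, 9, 10, 19, 24, 24, 25, 44, 45, 46]
Step 2: The number of values is n = 10.
Step 3: Since n is even, the median is the average of positions 5 and 6:
  Median = (24 + 24) / 2 = 24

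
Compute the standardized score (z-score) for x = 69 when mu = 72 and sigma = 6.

-0.5

Step 1: Recall the z-score formula: z = (x - mu) / sigma
Step 2: Substitute values: z = (69 - 72) / 6
Step 3: z = -3 / 6 = -0.5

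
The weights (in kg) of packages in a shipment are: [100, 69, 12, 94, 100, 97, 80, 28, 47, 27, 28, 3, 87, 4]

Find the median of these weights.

58

Step 1: Sort the data in ascending order: [3, 4, 12, 27, 28, 28, 47, 69, 80, 87, 94, 97, 100, 100]
Step 2: The number of values is n = 14.
Step 3: Since n is even, the median is the average of positions 7 and 8:
  Median = (47 + 69) / 2 = 58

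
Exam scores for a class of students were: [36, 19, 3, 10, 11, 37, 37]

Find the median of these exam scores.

19

Step 1: Sort the data in ascending order: [3, 10, 11, 19, 36, 37, 37]
Step 2: The number of values is n = 7.
Step 3: Since n is odd, the median is the middle value at position 4: 19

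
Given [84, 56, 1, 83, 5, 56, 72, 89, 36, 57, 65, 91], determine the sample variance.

922.447

Step 1: Compute the mean: (84 + 56 + 1 + 83 + 5 + 56 + 72 + 89 + 36 + 57 + 65 + 91) / 12 = 57.9167
Step 2: Compute squared deviations from the mean:
  (84 - 57.9167)^2 = 680.3403
  (56 - 57.9167)^2 = 3.6736
  (1 - 57.9167)^2 = 3239.5069
  (83 - 57.9167)^2 = 629.1736
  (5 - 57.9167)^2 = 2800.1736
  (56 - 57.9167)^2 = 3.6736
  (72 - 57.9167)^2 = 198.3403
  (89 - 57.9167)^2 = 966.1736
  (36 - 57.9167)^2 = 480.3403
  (57 - 57.9167)^2 = 0.8403
  (65 - 57.9167)^2 = 50.1736
  (91 - 57.9167)^2 = 1094.5069
Step 3: Sum of squared deviations = 10146.9167
Step 4: Sample variance = 10146.9167 / 11 = 922.447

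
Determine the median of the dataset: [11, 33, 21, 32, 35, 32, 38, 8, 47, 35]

32.5

Step 1: Sort the data in ascending order: [8, 11, 21, 32, 32, 33, 35, 35, 38, 47]
Step 2: The number of values is n = 10.
Step 3: Since n is even, the median is the average of positions 5 and 6:
  Median = (32 + 33) / 2 = 32.5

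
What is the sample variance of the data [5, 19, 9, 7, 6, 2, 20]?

49.2381

Step 1: Compute the mean: (5 + 19 + 9 + 7 + 6 + 2 + 20) / 7 = 9.7143
Step 2: Compute squared deviations from the mean:
  (5 - 9.7143)^2 = 22.2245
  (19 - 9.7143)^2 = 86.2245
  (9 - 9.7143)^2 = 0.5102
  (7 - 9.7143)^2 = 7.3673
  (6 - 9.7143)^2 = 13.7959
  (2 - 9.7143)^2 = 59.5102
  (20 - 9.7143)^2 = 105.7959
Step 3: Sum of squared deviations = 295.4286
Step 4: Sample variance = 295.4286 / 6 = 49.2381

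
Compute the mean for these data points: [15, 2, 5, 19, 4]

9

Step 1: Sum all values: 15 + 2 + 5 + 19 + 4 = 45
Step 2: Count the number of values: n = 5
Step 3: Mean = sum / n = 45 / 5 = 9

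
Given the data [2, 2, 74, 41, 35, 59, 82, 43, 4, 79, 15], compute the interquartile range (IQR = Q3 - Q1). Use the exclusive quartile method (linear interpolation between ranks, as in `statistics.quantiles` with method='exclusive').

70

Step 1: Sort the data: [2, 2, 4, 15, 35, 41, 43, 59, 74, 79, 82]
Step 2: n = 11
Step 3: Using the exclusive quartile method:
  Q1 = 4
  Q2 (median) = 41
  Q3 = 74
  IQR = Q3 - Q1 = 74 - 4 = 70
Step 4: IQR = 70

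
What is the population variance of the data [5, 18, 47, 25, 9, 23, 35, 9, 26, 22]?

146.29

Step 1: Compute the mean: (5 + 18 + 47 + 25 + 9 + 23 + 35 + 9 + 26 + 22) / 10 = 21.9
Step 2: Compute squared deviations from the mean:
  (5 - 21.9)^2 = 285.61
  (18 - 21.9)^2 = 15.21
  (47 - 21.9)^2 = 630.01
  (25 - 21.9)^2 = 9.61
  (9 - 21.9)^2 = 166.41
  (23 - 21.9)^2 = 1.21
  (35 - 21.9)^2 = 171.61
  (9 - 21.9)^2 = 166.41
  (26 - 21.9)^2 = 16.81
  (22 - 21.9)^2 = 0.01
Step 3: Sum of squared deviations = 1462.9
Step 4: Population variance = 1462.9 / 10 = 146.29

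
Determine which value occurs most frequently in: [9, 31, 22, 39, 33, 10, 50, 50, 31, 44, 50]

50

Step 1: Count the frequency of each value:
  9: appears 1 time(s)
  10: appears 1 time(s)
  22: appears 1 time(s)
  31: appears 2 time(s)
  33: appears 1 time(s)
  39: appears 1 time(s)
  44: appears 1 time(s)
  50: appears 3 time(s)
Step 2: The value 50 appears most frequently (3 times).
Step 3: Mode = 50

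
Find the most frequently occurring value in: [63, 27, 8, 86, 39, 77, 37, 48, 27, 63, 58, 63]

63

Step 1: Count the frequency of each value:
  8: appears 1 time(s)
  27: appears 2 time(s)
  37: appears 1 time(s)
  39: appears 1 time(s)
  48: appears 1 time(s)
  58: appears 1 time(s)
  63: appears 3 time(s)
  77: appears 1 time(s)
  86: appears 1 time(s)
Step 2: The value 63 appears most frequently (3 times).
Step 3: Mode = 63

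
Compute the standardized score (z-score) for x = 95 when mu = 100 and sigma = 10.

-0.5

Step 1: Recall the z-score formula: z = (x - mu) / sigma
Step 2: Substitute values: z = (95 - 100) / 10
Step 3: z = -5 / 10 = -0.5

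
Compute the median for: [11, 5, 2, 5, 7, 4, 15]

5

Step 1: Sort the data in ascending order: [2, 4, 5, 5, 7, 11, 15]
Step 2: The number of values is n = 7.
Step 3: Since n is odd, the median is the middle value at position 4: 5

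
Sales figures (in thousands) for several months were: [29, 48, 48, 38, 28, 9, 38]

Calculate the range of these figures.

39

Step 1: Identify the maximum value: max = 48
Step 2: Identify the minimum value: min = 9
Step 3: Range = max - min = 48 - 9 = 39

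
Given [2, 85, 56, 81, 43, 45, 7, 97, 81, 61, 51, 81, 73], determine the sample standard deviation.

29.2244

Step 1: Compute the mean: 58.6923
Step 2: Sum of squared deviations from the mean: 10248.7692
Step 3: Sample variance = 10248.7692 / 12 = 854.0641
Step 4: Standard deviation = sqrt(854.0641) = 29.2244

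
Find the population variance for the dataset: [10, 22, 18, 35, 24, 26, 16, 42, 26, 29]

77.16

Step 1: Compute the mean: (10 + 22 + 18 + 35 + 24 + 26 + 16 + 42 + 26 + 29) / 10 = 24.8
Step 2: Compute squared deviations from the mean:
  (10 - 24.8)^2 = 219.04
  (22 - 24.8)^2 = 7.84
  (18 - 24.8)^2 = 46.24
  (35 - 24.8)^2 = 104.04
  (24 - 24.8)^2 = 0.64
  (26 - 24.8)^2 = 1.44
  (16 - 24.8)^2 = 77.44
  (42 - 24.8)^2 = 295.84
  (26 - 24.8)^2 = 1.44
  (29 - 24.8)^2 = 17.64
Step 3: Sum of squared deviations = 771.6
Step 4: Population variance = 771.6 / 10 = 77.16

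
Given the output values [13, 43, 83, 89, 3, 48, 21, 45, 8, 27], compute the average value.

38

Step 1: Sum all values: 13 + 43 + 83 + 89 + 3 + 48 + 21 + 45 + 8 + 27 = 380
Step 2: Count the number of values: n = 10
Step 3: Mean = sum / n = 380 / 10 = 38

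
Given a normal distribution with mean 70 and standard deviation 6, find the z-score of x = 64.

-1

Step 1: Recall the z-score formula: z = (x - mu) / sigma
Step 2: Substitute values: z = (64 - 70) / 6
Step 3: z = -6 / 6 = -1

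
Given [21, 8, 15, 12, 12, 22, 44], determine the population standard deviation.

11.1666

Step 1: Compute the mean: 19.1429
Step 2: Sum of squared deviations from the mean: 872.8571
Step 3: Population variance = 872.8571 / 7 = 124.6939
Step 4: Standard deviation = sqrt(124.6939) = 11.1666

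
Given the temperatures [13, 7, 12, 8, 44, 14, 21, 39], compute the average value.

19.75

Step 1: Sum all values: 13 + 7 + 12 + 8 + 44 + 14 + 21 + 39 = 158
Step 2: Count the number of values: n = 8
Step 3: Mean = sum / n = 158 / 8 = 19.75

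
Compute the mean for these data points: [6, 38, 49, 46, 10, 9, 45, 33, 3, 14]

25.3

Step 1: Sum all values: 6 + 38 + 49 + 46 + 10 + 9 + 45 + 33 + 3 + 14 = 253
Step 2: Count the number of values: n = 10
Step 3: Mean = sum / n = 253 / 10 = 25.3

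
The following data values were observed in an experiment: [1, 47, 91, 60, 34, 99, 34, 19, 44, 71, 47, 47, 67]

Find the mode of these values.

47

Step 1: Count the frequency of each value:
  1: appears 1 time(s)
  19: appears 1 time(s)
  34: appears 2 time(s)
  44: appears 1 time(s)
  47: appears 3 time(s)
  60: appears 1 time(s)
  67: appears 1 time(s)
  71: appears 1 time(s)
  91: appears 1 time(s)
  99: appears 1 time(s)
Step 2: The value 47 appears most frequently (3 times).
Step 3: Mode = 47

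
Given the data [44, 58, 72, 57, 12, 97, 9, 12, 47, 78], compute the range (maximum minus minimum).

88

Step 1: Identify the maximum value: max = 97
Step 2: Identify the minimum value: min = 9
Step 3: Range = max - min = 97 - 9 = 88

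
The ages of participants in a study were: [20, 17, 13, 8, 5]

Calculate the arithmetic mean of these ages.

12.6

Step 1: Sum all values: 20 + 17 + 13 + 8 + 5 = 63
Step 2: Count the number of values: n = 5
Step 3: Mean = sum / n = 63 / 5 = 12.6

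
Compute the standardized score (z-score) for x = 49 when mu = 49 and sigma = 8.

0

Step 1: Recall the z-score formula: z = (x - mu) / sigma
Step 2: Substitute values: z = (49 - 49) / 8
Step 3: z = 0 / 8 = 0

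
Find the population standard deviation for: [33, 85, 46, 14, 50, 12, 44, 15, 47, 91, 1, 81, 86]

30.0298

Step 1: Compute the mean: 46.5385
Step 2: Sum of squared deviations from the mean: 11723.2308
Step 3: Population variance = 11723.2308 / 13 = 901.787
Step 4: Standard deviation = sqrt(901.787) = 30.0298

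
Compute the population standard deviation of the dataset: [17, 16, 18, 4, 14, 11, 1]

6.1611

Step 1: Compute the mean: 11.5714
Step 2: Sum of squared deviations from the mean: 265.7143
Step 3: Population variance = 265.7143 / 7 = 37.9592
Step 4: Standard deviation = sqrt(37.9592) = 6.1611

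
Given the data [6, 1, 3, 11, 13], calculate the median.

6

Step 1: Sort the data in ascending order: [1, 3, 6, 11, 13]
Step 2: The number of values is n = 5.
Step 3: Since n is odd, the median is the middle value at position 3: 6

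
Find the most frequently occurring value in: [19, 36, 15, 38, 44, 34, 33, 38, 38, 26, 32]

38

Step 1: Count the frequency of each value:
  15: appears 1 time(s)
  19: appears 1 time(s)
  26: appears 1 time(s)
  32: appears 1 time(s)
  33: appears 1 time(s)
  34: appears 1 time(s)
  36: appears 1 time(s)
  38: appears 3 time(s)
  44: appears 1 time(s)
Step 2: The value 38 appears most frequently (3 times).
Step 3: Mode = 38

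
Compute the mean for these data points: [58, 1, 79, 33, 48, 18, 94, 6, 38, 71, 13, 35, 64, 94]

46.5714

Step 1: Sum all values: 58 + 1 + 79 + 33 + 48 + 18 + 94 + 6 + 38 + 71 + 13 + 35 + 64 + 94 = 652
Step 2: Count the number of values: n = 14
Step 3: Mean = sum / n = 652 / 14 = 46.5714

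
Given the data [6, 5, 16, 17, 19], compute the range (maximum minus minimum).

14

Step 1: Identify the maximum value: max = 19
Step 2: Identify the minimum value: min = 5
Step 3: Range = max - min = 19 - 5 = 14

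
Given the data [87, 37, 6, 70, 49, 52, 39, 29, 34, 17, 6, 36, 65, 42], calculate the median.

38

Step 1: Sort the data in ascending order: [6, 6, 17, 29, 34, 36, 37, 39, 42, 49, 52, 65, 70, 87]
Step 2: The number of values is n = 14.
Step 3: Since n is even, the median is the average of positions 7 and 8:
  Median = (37 + 39) / 2 = 38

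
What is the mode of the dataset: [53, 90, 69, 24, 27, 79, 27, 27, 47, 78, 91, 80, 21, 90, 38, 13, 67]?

27

Step 1: Count the frequency of each value:
  13: appears 1 time(s)
  21: appears 1 time(s)
  24: appears 1 time(s)
  27: appears 3 time(s)
  38: appears 1 time(s)
  47: appears 1 time(s)
  53: appears 1 time(s)
  67: appears 1 time(s)
  69: appears 1 time(s)
  78: appears 1 time(s)
  79: appears 1 time(s)
  80: appears 1 time(s)
  90: appears 2 time(s)
  91: appears 1 time(s)
Step 2: The value 27 appears most frequently (3 times).
Step 3: Mode = 27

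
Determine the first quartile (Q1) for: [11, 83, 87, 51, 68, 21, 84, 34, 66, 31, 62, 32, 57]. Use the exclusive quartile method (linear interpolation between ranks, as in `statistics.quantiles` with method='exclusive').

31.5

Step 1: Sort the data: [11, 21, 31, 32, 34, 51, 57, 62, 66, 68, 83, 84, 87]
Step 2: n = 13
Step 3: Using the exclusive quartile method:
  Q1 = 31.5
  Q2 (median) = 57
  Q3 = 75.5
  IQR = Q3 - Q1 = 75.5 - 31.5 = 44
Step 4: Q1 = 31.5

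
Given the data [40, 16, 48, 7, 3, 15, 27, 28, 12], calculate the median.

16

Step 1: Sort the data in ascending order: [3, 7, 12, 15, 16, 27, 28, 40, 48]
Step 2: The number of values is n = 9.
Step 3: Since n is odd, the median is the middle value at position 5: 16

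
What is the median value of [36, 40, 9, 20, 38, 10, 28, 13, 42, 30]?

29

Step 1: Sort the data in ascending order: [9, 10, 13, 20, 28, 30, 36, 38, 40, 42]
Step 2: The number of values is n = 10.
Step 3: Since n is even, the median is the average of positions 5 and 6:
  Median = (28 + 30) / 2 = 29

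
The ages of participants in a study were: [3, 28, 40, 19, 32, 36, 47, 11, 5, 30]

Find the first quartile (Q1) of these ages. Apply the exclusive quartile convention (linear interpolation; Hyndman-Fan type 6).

9.5

Step 1: Sort the data: [3, 5, 11, 19, 28, 30, 32, 36, 40, 47]
Step 2: n = 10
Step 3: Using the exclusive quartile method:
  Q1 = 9.5
  Q2 (median) = 29
  Q3 = 37
  IQR = Q3 - Q1 = 37 - 9.5 = 27.5
Step 4: Q1 = 9.5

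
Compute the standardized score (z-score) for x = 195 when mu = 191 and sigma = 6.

0.6667

Step 1: Recall the z-score formula: z = (x - mu) / sigma
Step 2: Substitute values: z = (195 - 191) / 6
Step 3: z = 4 / 6 = 0.6667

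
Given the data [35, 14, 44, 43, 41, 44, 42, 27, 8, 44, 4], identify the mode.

44

Step 1: Count the frequency of each value:
  4: appears 1 time(s)
  8: appears 1 time(s)
  14: appears 1 time(s)
  27: appears 1 time(s)
  35: appears 1 time(s)
  41: appears 1 time(s)
  42: appears 1 time(s)
  43: appears 1 time(s)
  44: appears 3 time(s)
Step 2: The value 44 appears most frequently (3 times).
Step 3: Mode = 44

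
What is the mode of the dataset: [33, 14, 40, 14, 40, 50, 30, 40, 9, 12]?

40

Step 1: Count the frequency of each value:
  9: appears 1 time(s)
  12: appears 1 time(s)
  14: appears 2 time(s)
  30: appears 1 time(s)
  33: appears 1 time(s)
  40: appears 3 time(s)
  50: appears 1 time(s)
Step 2: The value 40 appears most frequently (3 times).
Step 3: Mode = 40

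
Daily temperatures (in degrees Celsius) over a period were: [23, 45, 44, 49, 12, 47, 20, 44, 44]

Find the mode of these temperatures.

44

Step 1: Count the frequency of each value:
  12: appears 1 time(s)
  20: appears 1 time(s)
  23: appears 1 time(s)
  44: appears 3 time(s)
  45: appears 1 time(s)
  47: appears 1 time(s)
  49: appears 1 time(s)
Step 2: The value 44 appears most frequently (3 times).
Step 3: Mode = 44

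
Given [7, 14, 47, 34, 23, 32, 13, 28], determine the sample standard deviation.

13.1774

Step 1: Compute the mean: 24.75
Step 2: Sum of squared deviations from the mean: 1215.5
Step 3: Sample variance = 1215.5 / 7 = 173.6429
Step 4: Standard deviation = sqrt(173.6429) = 13.1774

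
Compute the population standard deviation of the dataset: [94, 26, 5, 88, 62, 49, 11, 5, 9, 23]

32.3166

Step 1: Compute the mean: 37.2
Step 2: Sum of squared deviations from the mean: 10443.6
Step 3: Population variance = 10443.6 / 10 = 1044.36
Step 4: Standard deviation = sqrt(1044.36) = 32.3166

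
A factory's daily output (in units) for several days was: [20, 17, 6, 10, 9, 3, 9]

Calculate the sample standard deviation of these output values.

5.9682

Step 1: Compute the mean: 10.5714
Step 2: Sum of squared deviations from the mean: 213.7143
Step 3: Sample variance = 213.7143 / 6 = 35.619
Step 4: Standard deviation = sqrt(35.619) = 5.9682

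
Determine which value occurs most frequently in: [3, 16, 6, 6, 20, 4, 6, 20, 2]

6

Step 1: Count the frequency of each value:
  2: appears 1 time(s)
  3: appears 1 time(s)
  4: appears 1 time(s)
  6: appears 3 time(s)
  16: appears 1 time(s)
  20: appears 2 time(s)
Step 2: The value 6 appears most frequently (3 times).
Step 3: Mode = 6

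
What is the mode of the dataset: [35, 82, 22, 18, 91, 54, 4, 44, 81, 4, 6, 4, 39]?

4

Step 1: Count the frequency of each value:
  4: appears 3 time(s)
  6: appears 1 time(s)
  18: appears 1 time(s)
  22: appears 1 time(s)
  35: appears 1 time(s)
  39: appears 1 time(s)
  44: appears 1 time(s)
  54: appears 1 time(s)
  81: appears 1 time(s)
  82: appears 1 time(s)
  91: appears 1 time(s)
Step 2: The value 4 appears most frequently (3 times).
Step 3: Mode = 4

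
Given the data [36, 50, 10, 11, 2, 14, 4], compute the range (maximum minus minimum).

48

Step 1: Identify the maximum value: max = 50
Step 2: Identify the minimum value: min = 2
Step 3: Range = max - min = 50 - 2 = 48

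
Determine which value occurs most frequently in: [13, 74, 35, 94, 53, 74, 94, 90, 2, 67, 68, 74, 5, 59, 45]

74

Step 1: Count the frequency of each value:
  2: appears 1 time(s)
  5: appears 1 time(s)
  13: appears 1 time(s)
  35: appears 1 time(s)
  45: appears 1 time(s)
  53: appears 1 time(s)
  59: appears 1 time(s)
  67: appears 1 time(s)
  68: appears 1 time(s)
  74: appears 3 time(s)
  90: appears 1 time(s)
  94: appears 2 time(s)
Step 2: The value 74 appears most frequently (3 times).
Step 3: Mode = 74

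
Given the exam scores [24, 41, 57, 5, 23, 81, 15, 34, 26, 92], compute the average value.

39.8

Step 1: Sum all values: 24 + 41 + 57 + 5 + 23 + 81 + 15 + 34 + 26 + 92 = 398
Step 2: Count the number of values: n = 10
Step 3: Mean = sum / n = 398 / 10 = 39.8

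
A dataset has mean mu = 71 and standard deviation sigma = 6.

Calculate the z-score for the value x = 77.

1

Step 1: Recall the z-score formula: z = (x - mu) / sigma
Step 2: Substitute values: z = (77 - 71) / 6
Step 3: z = 6 / 6 = 1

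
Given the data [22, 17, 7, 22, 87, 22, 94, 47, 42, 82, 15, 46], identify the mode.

22

Step 1: Count the frequency of each value:
  7: appears 1 time(s)
  15: appears 1 time(s)
  17: appears 1 time(s)
  22: appears 3 time(s)
  42: appears 1 time(s)
  46: appears 1 time(s)
  47: appears 1 time(s)
  82: appears 1 time(s)
  87: appears 1 time(s)
  94: appears 1 time(s)
Step 2: The value 22 appears most frequently (3 times).
Step 3: Mode = 22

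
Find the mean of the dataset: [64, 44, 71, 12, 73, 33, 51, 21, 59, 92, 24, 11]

46.25

Step 1: Sum all values: 64 + 44 + 71 + 12 + 73 + 33 + 51 + 21 + 59 + 92 + 24 + 11 = 555
Step 2: Count the number of values: n = 12
Step 3: Mean = sum / n = 555 / 12 = 46.25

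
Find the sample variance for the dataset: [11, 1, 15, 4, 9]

31

Step 1: Compute the mean: (11 + 1 + 15 + 4 + 9) / 5 = 8
Step 2: Compute squared deviations from the mean:
  (11 - 8)^2 = 9
  (1 - 8)^2 = 49
  (15 - 8)^2 = 49
  (4 - 8)^2 = 16
  (9 - 8)^2 = 1
Step 3: Sum of squared deviations = 124
Step 4: Sample variance = 124 / 4 = 31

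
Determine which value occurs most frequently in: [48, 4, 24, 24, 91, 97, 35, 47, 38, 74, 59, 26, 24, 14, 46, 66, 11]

24

Step 1: Count the frequency of each value:
  4: appears 1 time(s)
  11: appears 1 time(s)
  14: appears 1 time(s)
  24: appears 3 time(s)
  26: appears 1 time(s)
  35: appears 1 time(s)
  38: appears 1 time(s)
  46: appears 1 time(s)
  47: appears 1 time(s)
  48: appears 1 time(s)
  59: appears 1 time(s)
  66: appears 1 time(s)
  74: appears 1 time(s)
  91: appears 1 time(s)
  97: appears 1 time(s)
Step 2: The value 24 appears most frequently (3 times).
Step 3: Mode = 24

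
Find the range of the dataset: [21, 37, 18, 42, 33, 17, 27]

25

Step 1: Identify the maximum value: max = 42
Step 2: Identify the minimum value: min = 17
Step 3: Range = max - min = 42 - 17 = 25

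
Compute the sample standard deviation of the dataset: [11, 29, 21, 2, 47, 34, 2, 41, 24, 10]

15.8075

Step 1: Compute the mean: 22.1
Step 2: Sum of squared deviations from the mean: 2248.9
Step 3: Sample variance = 2248.9 / 9 = 249.8778
Step 4: Standard deviation = sqrt(249.8778) = 15.8075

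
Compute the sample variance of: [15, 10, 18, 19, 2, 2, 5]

53.8095

Step 1: Compute the mean: (15 + 10 + 18 + 19 + 2 + 2 + 5) / 7 = 10.1429
Step 2: Compute squared deviations from the mean:
  (15 - 10.1429)^2 = 23.5918
  (10 - 10.1429)^2 = 0.0204
  (18 - 10.1429)^2 = 61.7347
  (19 - 10.1429)^2 = 78.449
  (2 - 10.1429)^2 = 66.3061
  (2 - 10.1429)^2 = 66.3061
  (5 - 10.1429)^2 = 26.449
Step 3: Sum of squared deviations = 322.8571
Step 4: Sample variance = 322.8571 / 6 = 53.8095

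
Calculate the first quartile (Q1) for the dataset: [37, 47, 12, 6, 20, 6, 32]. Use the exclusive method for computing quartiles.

6

Step 1: Sort the data: [6, 6, 12, 20, 32, 37, 47]
Step 2: n = 7
Step 3: Using the exclusive quartile method:
  Q1 = 6
  Q2 (median) = 20
  Q3 = 37
  IQR = Q3 - Q1 = 37 - 6 = 31
Step 4: Q1 = 6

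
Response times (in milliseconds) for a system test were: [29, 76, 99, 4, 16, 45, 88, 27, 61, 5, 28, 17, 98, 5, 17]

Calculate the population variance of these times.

1114

Step 1: Compute the mean: (29 + 76 + 99 + 4 + 16 + 45 + 88 + 27 + 61 + 5 + 28 + 17 + 98 + 5 + 17) / 15 = 41
Step 2: Compute squared deviations from the mean:
  (29 - 41)^2 = 144
  (76 - 41)^2 = 1225
  (99 - 41)^2 = 3364
  (4 - 41)^2 = 1369
  (16 - 41)^2 = 625
  (45 - 41)^2 = 16
  (88 - 41)^2 = 2209
  (27 - 41)^2 = 196
  (61 - 41)^2 = 400
  (5 - 41)^2 = 1296
  (28 - 41)^2 = 169
  (17 - 41)^2 = 576
  (98 - 41)^2 = 3249
  (5 - 41)^2 = 1296
  (17 - 41)^2 = 576
Step 3: Sum of squared deviations = 16710
Step 4: Population variance = 16710 / 15 = 1114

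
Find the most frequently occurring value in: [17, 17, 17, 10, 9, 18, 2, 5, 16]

17

Step 1: Count the frequency of each value:
  2: appears 1 time(s)
  5: appears 1 time(s)
  9: appears 1 time(s)
  10: appears 1 time(s)
  16: appears 1 time(s)
  17: appears 3 time(s)
  18: appears 1 time(s)
Step 2: The value 17 appears most frequently (3 times).
Step 3: Mode = 17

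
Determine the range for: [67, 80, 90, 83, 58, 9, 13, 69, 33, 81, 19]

81

Step 1: Identify the maximum value: max = 90
Step 2: Identify the minimum value: min = 9
Step 3: Range = max - min = 90 - 9 = 81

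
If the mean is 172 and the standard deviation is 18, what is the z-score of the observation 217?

2.5

Step 1: Recall the z-score formula: z = (x - mu) / sigma
Step 2: Substitute values: z = (217 - 172) / 18
Step 3: z = 45 / 18 = 2.5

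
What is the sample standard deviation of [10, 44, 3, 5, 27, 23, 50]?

18.6139

Step 1: Compute the mean: 23.1429
Step 2: Sum of squared deviations from the mean: 2078.8571
Step 3: Sample variance = 2078.8571 / 6 = 346.4762
Step 4: Standard deviation = sqrt(346.4762) = 18.6139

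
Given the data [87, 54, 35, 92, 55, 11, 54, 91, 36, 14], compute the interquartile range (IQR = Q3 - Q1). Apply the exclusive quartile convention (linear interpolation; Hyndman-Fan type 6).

58.25

Step 1: Sort the data: [11, 14, 35, 36, 54, 54, 55, 87, 91, 92]
Step 2: n = 10
Step 3: Using the exclusive quartile method:
  Q1 = 29.75
  Q2 (median) = 54
  Q3 = 88
  IQR = Q3 - Q1 = 88 - 29.75 = 58.25
Step 4: IQR = 58.25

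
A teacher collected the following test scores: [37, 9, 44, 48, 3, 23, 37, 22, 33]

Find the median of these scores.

33

Step 1: Sort the data in ascending order: [3, 9, 22, 23, 33, 37, 37, 44, 48]
Step 2: The number of values is n = 9.
Step 3: Since n is odd, the median is the middle value at position 5: 33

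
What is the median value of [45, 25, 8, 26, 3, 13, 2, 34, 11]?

13

Step 1: Sort the data in ascending order: [2, 3, 8, 11, 13, 25, 26, 34, 45]
Step 2: The number of values is n = 9.
Step 3: Since n is odd, the median is the middle value at position 5: 13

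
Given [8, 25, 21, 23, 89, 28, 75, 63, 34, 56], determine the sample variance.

715.7333

Step 1: Compute the mean: (8 + 25 + 21 + 23 + 89 + 28 + 75 + 63 + 34 + 56) / 10 = 42.2
Step 2: Compute squared deviations from the mean:
  (8 - 42.2)^2 = 1169.64
  (25 - 42.2)^2 = 295.84
  (21 - 42.2)^2 = 449.44
  (23 - 42.2)^2 = 368.64
  (89 - 42.2)^2 = 2190.24
  (28 - 42.2)^2 = 201.64
  (75 - 42.2)^2 = 1075.84
  (63 - 42.2)^2 = 432.64
  (34 - 42.2)^2 = 67.24
  (56 - 42.2)^2 = 190.44
Step 3: Sum of squared deviations = 6441.6
Step 4: Sample variance = 6441.6 / 9 = 715.7333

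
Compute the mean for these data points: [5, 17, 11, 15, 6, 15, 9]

11.1429

Step 1: Sum all values: 5 + 17 + 11 + 15 + 6 + 15 + 9 = 78
Step 2: Count the number of values: n = 7
Step 3: Mean = sum / n = 78 / 7 = 11.1429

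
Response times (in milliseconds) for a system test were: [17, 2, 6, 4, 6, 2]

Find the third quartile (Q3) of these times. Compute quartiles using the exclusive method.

8.75

Step 1: Sort the data: [2, 2, 4, 6, 6, 17]
Step 2: n = 6
Step 3: Using the exclusive quartile method:
  Q1 = 2
  Q2 (median) = 5
  Q3 = 8.75
  IQR = Q3 - Q1 = 8.75 - 2 = 6.75
Step 4: Q3 = 8.75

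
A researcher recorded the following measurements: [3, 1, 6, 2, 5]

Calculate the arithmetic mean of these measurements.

3.4

Step 1: Sum all values: 3 + 1 + 6 + 2 + 5 = 17
Step 2: Count the number of values: n = 5
Step 3: Mean = sum / n = 17 / 5 = 3.4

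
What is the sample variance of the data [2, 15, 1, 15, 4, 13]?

44.6667

Step 1: Compute the mean: (2 + 15 + 1 + 15 + 4 + 13) / 6 = 8.3333
Step 2: Compute squared deviations from the mean:
  (2 - 8.3333)^2 = 40.1111
  (15 - 8.3333)^2 = 44.4444
  (1 - 8.3333)^2 = 53.7778
  (15 - 8.3333)^2 = 44.4444
  (4 - 8.3333)^2 = 18.7778
  (13 - 8.3333)^2 = 21.7778
Step 3: Sum of squared deviations = 223.3333
Step 4: Sample variance = 223.3333 / 5 = 44.6667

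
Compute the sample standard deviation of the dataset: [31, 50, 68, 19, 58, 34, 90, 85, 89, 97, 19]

29.573

Step 1: Compute the mean: 58.1818
Step 2: Sum of squared deviations from the mean: 8745.6364
Step 3: Sample variance = 8745.6364 / 10 = 874.5636
Step 4: Standard deviation = sqrt(874.5636) = 29.573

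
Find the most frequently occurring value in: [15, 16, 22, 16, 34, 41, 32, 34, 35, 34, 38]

34

Step 1: Count the frequency of each value:
  15: appears 1 time(s)
  16: appears 2 time(s)
  22: appears 1 time(s)
  32: appears 1 time(s)
  34: appears 3 time(s)
  35: appears 1 time(s)
  38: appears 1 time(s)
  41: appears 1 time(s)
Step 2: The value 34 appears most frequently (3 times).
Step 3: Mode = 34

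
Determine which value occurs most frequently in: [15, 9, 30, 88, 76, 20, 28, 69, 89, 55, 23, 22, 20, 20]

20

Step 1: Count the frequency of each value:
  9: appears 1 time(s)
  15: appears 1 time(s)
  20: appears 3 time(s)
  22: appears 1 time(s)
  23: appears 1 time(s)
  28: appears 1 time(s)
  30: appears 1 time(s)
  55: appears 1 time(s)
  69: appears 1 time(s)
  76: appears 1 time(s)
  88: appears 1 time(s)
  89: appears 1 time(s)
Step 2: The value 20 appears most frequently (3 times).
Step 3: Mode = 20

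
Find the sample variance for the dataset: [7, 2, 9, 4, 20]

49.3

Step 1: Compute the mean: (7 + 2 + 9 + 4 + 20) / 5 = 8.4
Step 2: Compute squared deviations from the mean:
  (7 - 8.4)^2 = 1.96
  (2 - 8.4)^2 = 40.96
  (9 - 8.4)^2 = 0.36
  (4 - 8.4)^2 = 19.36
  (20 - 8.4)^2 = 134.56
Step 3: Sum of squared deviations = 197.2
Step 4: Sample variance = 197.2 / 4 = 49.3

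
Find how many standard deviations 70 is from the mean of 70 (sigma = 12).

0

Step 1: Recall the z-score formula: z = (x - mu) / sigma
Step 2: Substitute values: z = (70 - 70) / 12
Step 3: z = 0 / 12 = 0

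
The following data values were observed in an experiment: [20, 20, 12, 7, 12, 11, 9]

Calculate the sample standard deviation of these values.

5.099

Step 1: Compute the mean: 13
Step 2: Sum of squared deviations from the mean: 156
Step 3: Sample variance = 156 / 6 = 26
Step 4: Standard deviation = sqrt(26) = 5.099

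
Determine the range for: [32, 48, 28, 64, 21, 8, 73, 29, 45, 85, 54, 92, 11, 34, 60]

84

Step 1: Identify the maximum value: max = 92
Step 2: Identify the minimum value: min = 8
Step 3: Range = max - min = 92 - 8 = 84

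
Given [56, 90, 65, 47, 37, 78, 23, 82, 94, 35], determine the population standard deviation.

23.6476

Step 1: Compute the mean: 60.7
Step 2: Sum of squared deviations from the mean: 5592.1
Step 3: Population variance = 5592.1 / 10 = 559.21
Step 4: Standard deviation = sqrt(559.21) = 23.6476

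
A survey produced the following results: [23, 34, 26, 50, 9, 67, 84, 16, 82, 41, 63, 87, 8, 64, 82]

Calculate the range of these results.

79

Step 1: Identify the maximum value: max = 87
Step 2: Identify the minimum value: min = 8
Step 3: Range = max - min = 87 - 8 = 79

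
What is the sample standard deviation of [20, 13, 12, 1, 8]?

6.9785

Step 1: Compute the mean: 10.8
Step 2: Sum of squared deviations from the mean: 194.8
Step 3: Sample variance = 194.8 / 4 = 48.7
Step 4: Standard deviation = sqrt(48.7) = 6.9785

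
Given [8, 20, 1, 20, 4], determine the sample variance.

79.8

Step 1: Compute the mean: (8 + 20 + 1 + 20 + 4) / 5 = 10.6
Step 2: Compute squared deviations from the mean:
  (8 - 10.6)^2 = 6.76
  (20 - 10.6)^2 = 88.36
  (1 - 10.6)^2 = 92.16
  (20 - 10.6)^2 = 88.36
  (4 - 10.6)^2 = 43.56
Step 3: Sum of squared deviations = 319.2
Step 4: Sample variance = 319.2 / 4 = 79.8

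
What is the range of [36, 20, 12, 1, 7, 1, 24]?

35

Step 1: Identify the maximum value: max = 36
Step 2: Identify the minimum value: min = 1
Step 3: Range = max - min = 36 - 1 = 35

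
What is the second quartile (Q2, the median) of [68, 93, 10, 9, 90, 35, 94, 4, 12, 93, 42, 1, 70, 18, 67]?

42

Step 1: Sort the data: [1, 4, 9, 10, 12, 18, 35, 42, 67, 68, 70, 90, 93, 93, 94]
Step 2: n = 15
Step 3: Q2 is the median. Since n is odd, it is the middle value at position 8: 42
Step 4: Q2 = 42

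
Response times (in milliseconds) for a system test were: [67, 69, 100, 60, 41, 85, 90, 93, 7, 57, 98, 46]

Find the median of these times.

68

Step 1: Sort the data in ascending order: [7, 41, 46, 57, 60, 67, 69, 85, 90, 93, 98, 100]
Step 2: The number of values is n = 12.
Step 3: Since n is even, the median is the average of positions 6 and 7:
  Median = (67 + 69) / 2 = 68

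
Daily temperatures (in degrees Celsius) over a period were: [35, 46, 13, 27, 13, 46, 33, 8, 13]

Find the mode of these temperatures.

13

Step 1: Count the frequency of each value:
  8: appears 1 time(s)
  13: appears 3 time(s)
  27: appears 1 time(s)
  33: appears 1 time(s)
  35: appears 1 time(s)
  46: appears 2 time(s)
Step 2: The value 13 appears most frequently (3 times).
Step 3: Mode = 13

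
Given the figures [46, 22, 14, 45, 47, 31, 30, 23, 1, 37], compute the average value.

29.6

Step 1: Sum all values: 46 + 22 + 14 + 45 + 47 + 31 + 30 + 23 + 1 + 37 = 296
Step 2: Count the number of values: n = 10
Step 3: Mean = sum / n = 296 / 10 = 29.6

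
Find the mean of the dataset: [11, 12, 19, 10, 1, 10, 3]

9.4286

Step 1: Sum all values: 11 + 12 + 19 + 10 + 1 + 10 + 3 = 66
Step 2: Count the number of values: n = 7
Step 3: Mean = sum / n = 66 / 7 = 9.4286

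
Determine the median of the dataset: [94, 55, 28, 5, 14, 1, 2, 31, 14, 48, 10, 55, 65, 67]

29.5

Step 1: Sort the data in ascending order: [1, 2, 5, 10, 14, 14, 28, 31, 48, 55, 55, 65, 67, 94]
Step 2: The number of values is n = 14.
Step 3: Since n is even, the median is the average of positions 7 and 8:
  Median = (28 + 31) / 2 = 29.5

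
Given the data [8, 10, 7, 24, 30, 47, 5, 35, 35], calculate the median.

24

Step 1: Sort the data in ascending order: [5, 7, 8, 10, 24, 30, 35, 35, 47]
Step 2: The number of values is n = 9.
Step 3: Since n is odd, the median is the middle value at position 5: 24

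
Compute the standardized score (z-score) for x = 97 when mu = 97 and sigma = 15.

0

Step 1: Recall the z-score formula: z = (x - mu) / sigma
Step 2: Substitute values: z = (97 - 97) / 15
Step 3: z = 0 / 15 = 0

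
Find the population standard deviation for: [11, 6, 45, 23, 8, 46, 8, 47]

17.5339

Step 1: Compute the mean: 24.25
Step 2: Sum of squared deviations from the mean: 2459.5
Step 3: Population variance = 2459.5 / 8 = 307.4375
Step 4: Standard deviation = sqrt(307.4375) = 17.5339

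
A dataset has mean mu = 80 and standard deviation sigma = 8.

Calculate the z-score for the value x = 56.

-3

Step 1: Recall the z-score formula: z = (x - mu) / sigma
Step 2: Substitute values: z = (56 - 80) / 8
Step 3: z = -24 / 8 = -3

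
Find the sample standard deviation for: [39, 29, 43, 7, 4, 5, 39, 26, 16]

15.6

Step 1: Compute the mean: 23.1111
Step 2: Sum of squared deviations from the mean: 1946.8889
Step 3: Sample variance = 1946.8889 / 8 = 243.3611
Step 4: Standard deviation = sqrt(243.3611) = 15.6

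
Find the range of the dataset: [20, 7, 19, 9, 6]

14

Step 1: Identify the maximum value: max = 20
Step 2: Identify the minimum value: min = 6
Step 3: Range = max - min = 20 - 6 = 14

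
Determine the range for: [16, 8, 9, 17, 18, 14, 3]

15

Step 1: Identify the maximum value: max = 18
Step 2: Identify the minimum value: min = 3
Step 3: Range = max - min = 18 - 3 = 15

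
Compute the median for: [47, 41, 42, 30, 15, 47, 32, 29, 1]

32

Step 1: Sort the data in ascending order: [1, 15, 29, 30, 32, 41, 42, 47, 47]
Step 2: The number of values is n = 9.
Step 3: Since n is odd, the median is the middle value at position 5: 32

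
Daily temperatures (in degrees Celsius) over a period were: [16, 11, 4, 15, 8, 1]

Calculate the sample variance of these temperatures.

35.7667

Step 1: Compute the mean: (16 + 11 + 4 + 15 + 8 + 1) / 6 = 9.1667
Step 2: Compute squared deviations from the mean:
  (16 - 9.1667)^2 = 46.6944
  (11 - 9.1667)^2 = 3.3611
  (4 - 9.1667)^2 = 26.6944
  (15 - 9.1667)^2 = 34.0278
  (8 - 9.1667)^2 = 1.3611
  (1 - 9.1667)^2 = 66.6944
Step 3: Sum of squared deviations = 178.8333
Step 4: Sample variance = 178.8333 / 5 = 35.7667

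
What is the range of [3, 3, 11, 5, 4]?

8

Step 1: Identify the maximum value: max = 11
Step 2: Identify the minimum value: min = 3
Step 3: Range = max - min = 11 - 3 = 8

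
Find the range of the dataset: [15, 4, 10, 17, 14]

13

Step 1: Identify the maximum value: max = 17
Step 2: Identify the minimum value: min = 4
Step 3: Range = max - min = 17 - 4 = 13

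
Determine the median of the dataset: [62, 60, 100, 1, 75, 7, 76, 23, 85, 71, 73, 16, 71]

71

Step 1: Sort the data in ascending order: [1, 7, 16, 23, 60, 62, 71, 71, 73, 75, 76, 85, 100]
Step 2: The number of values is n = 13.
Step 3: Since n is odd, the median is the middle value at position 7: 71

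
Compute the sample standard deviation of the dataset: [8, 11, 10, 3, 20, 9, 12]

5.127

Step 1: Compute the mean: 10.4286
Step 2: Sum of squared deviations from the mean: 157.7143
Step 3: Sample variance = 157.7143 / 6 = 26.2857
Step 4: Standard deviation = sqrt(26.2857) = 5.127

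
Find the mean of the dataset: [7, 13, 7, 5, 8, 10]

8.3333

Step 1: Sum all values: 7 + 13 + 7 + 5 + 8 + 10 = 50
Step 2: Count the number of values: n = 6
Step 3: Mean = sum / n = 50 / 6 = 8.3333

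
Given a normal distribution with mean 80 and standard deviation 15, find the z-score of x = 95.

1

Step 1: Recall the z-score formula: z = (x - mu) / sigma
Step 2: Substitute values: z = (95 - 80) / 15
Step 3: z = 15 / 15 = 1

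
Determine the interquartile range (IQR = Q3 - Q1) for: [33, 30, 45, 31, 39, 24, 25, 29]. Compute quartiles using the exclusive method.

11.5

Step 1: Sort the data: [24, 25, 29, 30, 31, 33, 39, 45]
Step 2: n = 8
Step 3: Using the exclusive quartile method:
  Q1 = 26
  Q2 (median) = 30.5
  Q3 = 37.5
  IQR = Q3 - Q1 = 37.5 - 26 = 11.5
Step 4: IQR = 11.5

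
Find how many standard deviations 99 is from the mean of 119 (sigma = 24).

-0.8333

Step 1: Recall the z-score formula: z = (x - mu) / sigma
Step 2: Substitute values: z = (99 - 119) / 24
Step 3: z = -20 / 24 = -0.8333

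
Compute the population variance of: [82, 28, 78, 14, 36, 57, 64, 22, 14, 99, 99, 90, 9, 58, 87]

1008.0267

Step 1: Compute the mean: (82 + 28 + 78 + 14 + 36 + 57 + 64 + 22 + 14 + 99 + 99 + 90 + 9 + 58 + 87) / 15 = 55.8
Step 2: Compute squared deviations from the mean:
  (82 - 55.8)^2 = 686.44
  (28 - 55.8)^2 = 772.84
  (78 - 55.8)^2 = 492.84
  (14 - 55.8)^2 = 1747.24
  (36 - 55.8)^2 = 392.04
  (57 - 55.8)^2 = 1.44
  (64 - 55.8)^2 = 67.24
  (22 - 55.8)^2 = 1142.44
  (14 - 55.8)^2 = 1747.24
  (99 - 55.8)^2 = 1866.24
  (99 - 55.8)^2 = 1866.24
  (90 - 55.8)^2 = 1169.64
  (9 - 55.8)^2 = 2190.24
  (58 - 55.8)^2 = 4.84
  (87 - 55.8)^2 = 973.44
Step 3: Sum of squared deviations = 15120.4
Step 4: Population variance = 15120.4 / 15 = 1008.0267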